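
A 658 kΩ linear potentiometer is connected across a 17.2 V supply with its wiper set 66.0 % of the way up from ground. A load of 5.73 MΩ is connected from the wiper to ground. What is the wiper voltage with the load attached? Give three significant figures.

V ≈ 11.1 V

The wiper splits the pot into (1−α)R = 223.7 kΩ above and αR = 434.3 kΩ below.
Lower section ‖ load = 403.7 kΩ.
V_wiper = 17.2 × 403.7/(223.7 + 403.7) = 11.1 V.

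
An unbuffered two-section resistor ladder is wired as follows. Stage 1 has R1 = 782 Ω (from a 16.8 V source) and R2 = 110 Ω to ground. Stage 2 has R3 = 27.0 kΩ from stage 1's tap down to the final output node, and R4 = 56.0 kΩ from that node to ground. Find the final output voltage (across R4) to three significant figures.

V_out ≈ 1.40 V

Stage 2 presents R3+R4 = 83000 Ω as a load on stage 1's tap.
Stage 1's lower leg becomes R2‖(R3+R4) = 109.9 Ω, so V_mid = 16.8 × 109.9/891.9 = 2.069 V.
Stage 2 is itself unloaded: V_out = V_mid × R4/(R3+R4) = 2.069 × 56000/83000 = 1.40 V.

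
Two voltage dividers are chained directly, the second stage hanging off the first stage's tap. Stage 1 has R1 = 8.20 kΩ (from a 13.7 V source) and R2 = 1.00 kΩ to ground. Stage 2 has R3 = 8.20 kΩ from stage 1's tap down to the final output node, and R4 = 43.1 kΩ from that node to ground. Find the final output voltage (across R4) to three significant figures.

V_out ≈ 1.23 V

Stage 2 presents R3+R4 = 51.30 kΩ as a load on stage 1's tap.
Stage 1's lower leg becomes R2‖(R3+R4) = 0.9809 kΩ, so V_mid = 13.7 × 0.9809/9.181 = 1.464 V.
Stage 2 is itself unloaded: V_out = V_mid × R4/(R3+R4) = 1.464 × 43.1/51.30 = 1.23 V.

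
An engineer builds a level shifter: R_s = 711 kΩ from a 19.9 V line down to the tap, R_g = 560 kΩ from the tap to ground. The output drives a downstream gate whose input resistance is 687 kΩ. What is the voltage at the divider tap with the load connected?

V_out ≈ 6.02 V

The load sits in parallel with R_g: R_g‖R_L = (560 × 687) / (560 + 687) = 308.5 kΩ.
V_out = 19.9 × 308.5 / (711 + 308.5) = 19.9 × 308.5/1020 = 6.02 V.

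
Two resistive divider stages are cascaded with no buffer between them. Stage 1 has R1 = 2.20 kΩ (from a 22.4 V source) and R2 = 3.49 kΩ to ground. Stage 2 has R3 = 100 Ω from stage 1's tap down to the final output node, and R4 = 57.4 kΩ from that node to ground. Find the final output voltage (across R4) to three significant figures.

Stage 2 presents R3+R4 = 57500 Ω as a load on stage 1's tap.
Stage 1's lower leg becomes R2‖(R3+R4) = 3290 Ω, so V_mid = 22.4 × 3290/5490 = 13.42 V.
Stage 2 is itself unloaded: V_out = V_mid × R4/(R3+R4) = 13.42 × 57400/57500 = 13.4 V.

V_out ≈ 13.4 V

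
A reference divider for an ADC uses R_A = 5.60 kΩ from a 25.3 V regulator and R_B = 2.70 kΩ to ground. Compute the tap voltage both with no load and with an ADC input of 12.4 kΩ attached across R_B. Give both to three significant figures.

Unloaded: 8.23 V; loaded: 7.18 V

Open-circuit: V = 25.3 × 2.70/(5.60 + 2.70) = 8.23 V.
With the load, R_B becomes R_B‖R_L = 2.217 kΩ, so V = 25.3 × 2.217/7.817 = 7.18 V.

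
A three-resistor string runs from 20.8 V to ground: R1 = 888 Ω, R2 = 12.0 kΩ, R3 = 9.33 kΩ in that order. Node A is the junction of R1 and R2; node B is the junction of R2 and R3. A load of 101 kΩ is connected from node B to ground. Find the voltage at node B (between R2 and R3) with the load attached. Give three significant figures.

At node B, R3 is in parallel with the load: R3‖R_L = 8541 Ω.
Below node A the resistance is R2 + (R3‖R_L) = 20540 Ω, so V_A = 20.8 × 20540/21430 = 19.94 V.
Then V_B = V_A × (R3‖R_L)/(R2 + R3‖R_L) = 19.94 × 8541/20540 = 8.29 V.

V ≈ 8.29 V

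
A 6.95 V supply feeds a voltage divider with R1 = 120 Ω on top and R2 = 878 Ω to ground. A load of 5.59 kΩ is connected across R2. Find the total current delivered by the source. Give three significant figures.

I ≈ 7.91 mA

R2‖R_L = 758.8 Ω, so the source sees R1 + R2‖R_L = 878.8 Ω.
I = 6.95 V / 878.8 Ω = 7.91 mA.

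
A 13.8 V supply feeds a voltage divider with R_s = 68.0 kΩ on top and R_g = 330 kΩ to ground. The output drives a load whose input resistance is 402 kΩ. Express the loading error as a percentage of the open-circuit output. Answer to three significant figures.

The divider's output (Thévenin) resistance is R_s‖R_g = 56.38 kΩ.
Fractional drop under load = R_th/(R_th + R_L) = 56.38 / (56.38 + 402) = 0.1230.
So the output falls by 12.3 %.

12.3 %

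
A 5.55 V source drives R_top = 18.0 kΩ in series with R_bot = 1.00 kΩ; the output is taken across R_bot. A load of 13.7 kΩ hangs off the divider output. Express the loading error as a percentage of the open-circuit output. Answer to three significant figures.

6.47 %

The divider's output (Thévenin) resistance is R_top‖R_bot = 0.9474 kΩ.
Fractional drop under load = R_th/(R_th + R_L) = 0.9474 / (0.9474 + 13.7) = 0.06468.
So the output falls by 6.47 %.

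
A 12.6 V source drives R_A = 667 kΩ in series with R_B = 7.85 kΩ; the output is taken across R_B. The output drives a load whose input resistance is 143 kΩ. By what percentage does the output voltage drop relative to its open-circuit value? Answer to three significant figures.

5.15 %

The divider's output (Thévenin) resistance is R_A‖R_B = 7.759 kΩ.
Fractional drop under load = R_th/(R_th + R_L) = 7.759 / (7.759 + 143) = 0.05146.
So the output falls by 5.15 %.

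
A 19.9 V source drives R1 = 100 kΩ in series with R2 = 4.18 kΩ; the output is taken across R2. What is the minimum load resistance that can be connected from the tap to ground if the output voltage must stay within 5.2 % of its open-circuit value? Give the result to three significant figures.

R_L(min) ≈ 73.1 kΩ

Output resistance R_th = R1‖R2 = (100 × 4.18)/104.2 = 4.012 kΩ.
The fractional drop is R_th/(R_th + R_L); requiring this ≤ 0.0520 gives R_L ≥ R_th(1/0.0520 − 1) = 4.012 × 18.23 = 73.1 kΩ.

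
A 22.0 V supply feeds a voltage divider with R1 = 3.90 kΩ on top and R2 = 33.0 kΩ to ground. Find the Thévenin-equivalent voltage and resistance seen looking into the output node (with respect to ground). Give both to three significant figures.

V_th is the open-circuit tap voltage: 22.0 × 33.0/(3.90 + 33.0) = 19.7 V.
With the supply zeroed, R1 and R2 appear in parallel from the tap: R_th = R1‖R2 = (3.90 × 33.0)/36.90 = 3.49 kΩ.

V_th = 19.7 V, R_th = 3.49 kΩ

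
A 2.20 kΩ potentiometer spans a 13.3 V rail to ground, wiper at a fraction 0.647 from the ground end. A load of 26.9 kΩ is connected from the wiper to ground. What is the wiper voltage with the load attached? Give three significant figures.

V ≈ 8.45 V

The wiper splits the pot into (1−α)R = 776.6 Ω above and αR = 1423 Ω below.
Lower section ‖ load = 1352 Ω.
V_wiper = 13.3 × 1352/(776.6 + 1352) = 8.45 V.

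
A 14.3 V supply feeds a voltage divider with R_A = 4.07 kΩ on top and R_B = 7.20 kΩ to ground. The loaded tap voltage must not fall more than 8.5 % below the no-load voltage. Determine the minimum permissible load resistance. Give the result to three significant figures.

Output resistance R_th = R_A‖R_B = (4.07 × 7.20)/11.27 = 2.600 kΩ.
The fractional drop is R_th/(R_th + R_L); requiring this ≤ 0.0850 gives R_L ≥ R_th(1/0.0850 − 1) = 2.600 × 10.76 = 28.0 kΩ.

R_L(min) ≈ 28.0 kΩ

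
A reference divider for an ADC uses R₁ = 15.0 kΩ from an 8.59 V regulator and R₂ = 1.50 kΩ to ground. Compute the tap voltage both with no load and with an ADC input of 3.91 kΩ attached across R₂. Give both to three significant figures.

Unloaded: 0.781 V; loaded: 0.579 V

Open-circuit: V = 8.59 × 1.50/(15.0 + 1.50) = 0.781 V.
With the load, R₂ becomes R₂‖R_L = 1.084 kΩ, so V = 8.59 × 1.084/16.08 = 0.579 V.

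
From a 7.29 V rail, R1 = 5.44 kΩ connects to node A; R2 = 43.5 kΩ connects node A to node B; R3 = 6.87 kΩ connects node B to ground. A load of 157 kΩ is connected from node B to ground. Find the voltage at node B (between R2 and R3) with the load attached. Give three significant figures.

V ≈ 0.864 V

At node B, R3 is in parallel with the load: R3‖R_L = 6.582 kΩ.
Below node A the resistance is R2 + (R3‖R_L) = 50.08 kΩ, so V_A = 7.29 × 50.08/55.52 = 6.576 V.
Then V_B = V_A × (R3‖R_L)/(R2 + R3‖R_L) = 6.576 × 6.582/50.08 = 0.864 V.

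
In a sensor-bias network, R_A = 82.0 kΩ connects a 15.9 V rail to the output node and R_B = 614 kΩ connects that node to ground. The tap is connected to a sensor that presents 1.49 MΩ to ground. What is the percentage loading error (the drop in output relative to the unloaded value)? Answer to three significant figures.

4.63 %

The divider's output (Thévenin) resistance is R_A‖R_B = 72.34 kΩ.
Fractional drop under load = R_th/(R_th + R_L) = 72.34 / (72.34 + 1490) = 0.04630.
So the output falls by 4.63 %.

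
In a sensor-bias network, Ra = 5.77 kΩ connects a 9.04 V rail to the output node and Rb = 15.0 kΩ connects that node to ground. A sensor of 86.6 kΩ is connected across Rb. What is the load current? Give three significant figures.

I_L ≈ 0.0719 mA

Rb‖R_L = 12.79 kΩ; V_out = 9.04 × 12.79/18.56 = 6.229 V.
I_L = V_out / R_L = 6.229 / 86.6 kΩ = 0.0719 mA.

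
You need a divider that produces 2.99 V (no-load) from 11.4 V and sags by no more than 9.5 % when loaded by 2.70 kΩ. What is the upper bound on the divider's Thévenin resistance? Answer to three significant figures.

R_th ≤ 283 Ω

Loading drop = R_th/(R_th + R_L) ≤ 0.0950, so R_th ≤ R_L · ε/(1−ε) = 2.70 kΩ × 0.0950/0.9050 = 283 Ω.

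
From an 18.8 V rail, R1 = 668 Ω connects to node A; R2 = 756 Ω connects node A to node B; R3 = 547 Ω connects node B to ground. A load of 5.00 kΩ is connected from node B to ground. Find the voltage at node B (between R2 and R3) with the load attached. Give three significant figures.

At node B, R3 is in parallel with the load: R3‖R_L = 493.1 Ω.
Below node A the resistance is R2 + (R3‖R_L) = 1249 Ω, so V_A = 18.8 × 1249/1917 = 12.25 V.
Then V_B = V_A × (R3‖R_L)/(R2 + R3‖R_L) = 12.25 × 493.1/1249 = 4.84 V.

V ≈ 4.84 V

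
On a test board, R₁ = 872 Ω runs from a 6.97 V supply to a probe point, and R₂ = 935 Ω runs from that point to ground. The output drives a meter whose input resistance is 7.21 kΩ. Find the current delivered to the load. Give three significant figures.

R₂‖R_L = 827.7 Ω; V_out = 6.97 × 827.7/1700 = 3.394 V.
I_L = V_out / R_L = 3.394 / 7.21 kΩ = 0.471 mA.

I_L ≈ 0.471 mA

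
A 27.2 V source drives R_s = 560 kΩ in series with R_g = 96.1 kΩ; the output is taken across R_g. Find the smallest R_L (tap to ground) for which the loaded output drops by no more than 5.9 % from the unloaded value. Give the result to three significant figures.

R_L(min) ≈ 1.31 MΩ

Output resistance R_th = R_s‖R_g = (560 × 96.1)/656.1 = 82.02 kΩ.
The fractional drop is R_th/(R_th + R_L); requiring this ≤ 0.0590 gives R_L ≥ R_th(1/0.0590 − 1) = 82.02 × 15.95 = 1.31 MΩ.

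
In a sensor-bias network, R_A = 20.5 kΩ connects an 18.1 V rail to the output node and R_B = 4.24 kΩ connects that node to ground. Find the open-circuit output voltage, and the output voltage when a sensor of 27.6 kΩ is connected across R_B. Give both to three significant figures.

Unloaded: 3.10 V; loaded: 2.75 V

Open-circuit: V = 18.1 × 4.24/(20.5 + 4.24) = 3.10 V.
With the load, R_B becomes R_B‖R_L = 3.675 kΩ, so V = 18.1 × 3.675/24.18 = 2.75 V.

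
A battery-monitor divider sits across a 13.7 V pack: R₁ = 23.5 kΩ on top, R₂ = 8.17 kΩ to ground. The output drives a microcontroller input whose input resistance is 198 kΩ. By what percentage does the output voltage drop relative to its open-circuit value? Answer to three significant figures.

2.97 %

The divider's output (Thévenin) resistance is R₁‖R₂ = 6.062 kΩ.
Fractional drop under load = R_th/(R_th + R_L) = 6.062 / (6.062 + 198) = 0.02971.
So the output falls by 2.97 %.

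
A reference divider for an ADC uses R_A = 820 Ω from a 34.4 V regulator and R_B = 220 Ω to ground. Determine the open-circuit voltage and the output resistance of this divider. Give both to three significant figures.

V_th = 7.28 V, R_th = 173 Ω

V_th is the open-circuit tap voltage: 34.4 × 220/(820 + 220) = 7.28 V.
With the supply zeroed, R_A and R_B appear in parallel from the tap: R_th = R_A‖R_B = (820 × 220)/1040 = 173 Ω.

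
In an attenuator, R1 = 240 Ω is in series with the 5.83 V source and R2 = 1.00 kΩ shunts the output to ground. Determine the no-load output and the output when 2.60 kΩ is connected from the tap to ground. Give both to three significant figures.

Open-circuit: V = 5.83 × 1000/(240 + 1000) = 4.70 V.
With the load, R2 becomes R2‖R_L = 722.2 Ω, so V = 5.83 × 722.2/962.2 = 4.38 V.

Unloaded: 4.70 V; loaded: 4.38 V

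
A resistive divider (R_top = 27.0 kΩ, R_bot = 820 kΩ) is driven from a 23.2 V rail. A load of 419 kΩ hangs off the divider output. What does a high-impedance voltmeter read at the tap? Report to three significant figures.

The load sits in parallel with R_bot: R_bot‖R_L = (820 × 419) / (820 + 419) = 277.3 kΩ.
V_out = 23.2 × 277.3 / (27.0 + 277.3) = 23.2 × 277.3/304.3 = 21.1 V.
(Unloaded it would have been 22.5 V.)

V_out ≈ 21.1 V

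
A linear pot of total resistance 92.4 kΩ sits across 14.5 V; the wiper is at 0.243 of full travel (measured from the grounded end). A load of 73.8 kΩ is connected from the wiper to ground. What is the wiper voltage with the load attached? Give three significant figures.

The wiper splits the pot into (1−α)R = 69.95 kΩ above and αR = 22.45 kΩ below.
Lower section ‖ load = 17.22 kΩ.
V_wiper = 14.5 × 17.22/(69.95 + 17.22) = 2.86 V.

V ≈ 2.86 V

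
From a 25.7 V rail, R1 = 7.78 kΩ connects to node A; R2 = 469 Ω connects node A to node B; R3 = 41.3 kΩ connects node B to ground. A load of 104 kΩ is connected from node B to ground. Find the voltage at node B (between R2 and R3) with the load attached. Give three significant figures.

V ≈ 20.1 V

At node B, R3 is in parallel with the load: R3‖R_L = 29560 Ω.
Below node A the resistance is R2 + (R3‖R_L) = 30030 Ω, so V_A = 25.7 × 30030/37810 = 20.41 V.
Then V_B = V_A × (R3‖R_L)/(R2 + R3‖R_L) = 20.41 × 29560/30030 = 20.1 V.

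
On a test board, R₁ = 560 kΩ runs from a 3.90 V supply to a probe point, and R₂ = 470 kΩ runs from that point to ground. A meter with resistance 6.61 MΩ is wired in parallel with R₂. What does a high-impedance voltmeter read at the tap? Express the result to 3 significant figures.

V_out ≈ 1.71 V

The load sits in parallel with R₂: R₂‖R_L = (470 × 6610) / (470 + 6610) = 438.8 kΩ.
V_out = 3.90 × 438.8 / (560 + 438.8) = 3.90 × 438.8/998.8 = 1.71 V.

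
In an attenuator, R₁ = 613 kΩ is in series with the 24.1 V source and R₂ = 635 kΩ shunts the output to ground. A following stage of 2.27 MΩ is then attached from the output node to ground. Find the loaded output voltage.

The load sits in parallel with R₂: R₂‖R_L = (635 × 2270) / (635 + 2270) = 496.2 kΩ.
V_out = 24.1 × 496.2 / (613 + 496.2) = 24.1 × 496.2/1109 = 10.8 V.
(Unloaded it would have been 12.3 V.)

V_out ≈ 10.8 V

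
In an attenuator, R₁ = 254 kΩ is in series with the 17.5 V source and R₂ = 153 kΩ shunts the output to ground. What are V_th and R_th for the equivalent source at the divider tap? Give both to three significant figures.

V_th = 6.58 V, R_th = 95.5 kΩ

V_th is the open-circuit tap voltage: 17.5 × 153/(254 + 153) = 6.58 V.
With the supply zeroed, R₁ and R₂ appear in parallel from the tap: R_th = R₁‖R₂ = (254 × 153)/407.0 = 95.5 kΩ.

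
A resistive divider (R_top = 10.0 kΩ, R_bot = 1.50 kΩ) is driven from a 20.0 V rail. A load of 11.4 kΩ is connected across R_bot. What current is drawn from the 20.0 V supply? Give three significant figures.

R_bot‖R_L = 1.326 kΩ, so the source sees R_top + R_bot‖R_L = 11.33 kΩ.
I = 20.0 V / 11.33 kΩ = 1.77 mA.

I ≈ 1.77 mA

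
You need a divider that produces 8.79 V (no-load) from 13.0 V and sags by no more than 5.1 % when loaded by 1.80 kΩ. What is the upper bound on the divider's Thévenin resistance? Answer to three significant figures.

R_th ≤ 96.7 Ω

Loading drop = R_th/(R_th + R_L) ≤ 0.0510, so R_th ≤ R_L · ε/(1−ε) = 1.80 kΩ × 0.0510/0.9490 = 96.7 Ω.
(Any R1, R2 with R2/(R1+R2) = 0.676 and R1‖R2 ≤ 96.7 Ω will meet the spec.)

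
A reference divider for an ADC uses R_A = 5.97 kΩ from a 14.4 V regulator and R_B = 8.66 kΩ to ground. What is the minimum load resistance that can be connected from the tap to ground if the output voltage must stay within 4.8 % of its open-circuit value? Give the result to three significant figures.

Output resistance R_th = R_A‖R_B = (5.97 × 8.66)/14.63 = 3.534 kΩ.
The fractional drop is R_th/(R_th + R_L); requiring this ≤ 0.0480 gives R_L ≥ R_th(1/0.0480 − 1) = 3.534 × 19.83 = 70.1 kΩ.

R_L(min) ≈ 70.1 kΩ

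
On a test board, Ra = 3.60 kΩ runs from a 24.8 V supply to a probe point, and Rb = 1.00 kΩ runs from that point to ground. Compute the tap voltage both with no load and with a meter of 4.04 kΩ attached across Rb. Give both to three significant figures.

Open-circuit: V = 24.8 × 1.00/(3.60 + 1.00) = 5.39 V.
With the load, Rb becomes Rb‖R_L = 0.8016 kΩ, so V = 24.8 × 0.8016/4.402 = 4.52 V.

Unloaded: 5.39 V; loaded: 4.52 V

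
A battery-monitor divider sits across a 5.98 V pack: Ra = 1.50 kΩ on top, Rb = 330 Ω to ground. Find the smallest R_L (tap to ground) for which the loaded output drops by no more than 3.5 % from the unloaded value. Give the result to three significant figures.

Output resistance R_th = Ra‖Rb = (1500 × 330)/1830 = 270.5 Ω.
The fractional drop is R_th/(R_th + R_L); requiring this ≤ 0.0350 gives R_L ≥ R_th(1/0.0350 − 1) = 270.5 × 27.57 = 7.46 kΩ.

R_L(min) ≈ 7.46 kΩ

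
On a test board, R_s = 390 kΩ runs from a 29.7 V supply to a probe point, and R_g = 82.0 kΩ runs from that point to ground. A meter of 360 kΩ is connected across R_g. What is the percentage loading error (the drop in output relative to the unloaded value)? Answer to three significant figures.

The divider's output (Thévenin) resistance is R_s‖R_g = 67.75 kΩ.
Fractional drop under load = R_th/(R_th + R_L) = 67.75 / (67.75 + 360) = 0.1584.
So the output falls by 15.8 %.

15.8 %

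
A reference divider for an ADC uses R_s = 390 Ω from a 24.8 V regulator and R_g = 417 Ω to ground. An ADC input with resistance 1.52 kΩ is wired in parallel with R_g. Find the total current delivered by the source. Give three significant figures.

R_g‖R_L = 327.2 Ω, so the source sees R_s + R_g‖R_L = 717.2 Ω.
I = 24.8 V / 717.2 Ω = 34.6 mA.

I ≈ 34.6 mA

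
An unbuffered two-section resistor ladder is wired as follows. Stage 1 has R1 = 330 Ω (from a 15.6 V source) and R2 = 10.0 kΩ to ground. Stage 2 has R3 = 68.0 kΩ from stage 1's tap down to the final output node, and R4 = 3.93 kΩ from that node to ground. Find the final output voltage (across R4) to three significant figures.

Stage 2 presents R3+R4 = 71930 Ω as a load on stage 1's tap.
Stage 1's lower leg becomes R2‖(R3+R4) = 8779 Ω, so V_mid = 15.6 × 8779/9109 = 15.03 V.
Stage 2 is itself unloaded: V_out = V_mid × R4/(R3+R4) = 15.03 × 3930/71930 = 0.821 V.

V_out ≈ 0.821 V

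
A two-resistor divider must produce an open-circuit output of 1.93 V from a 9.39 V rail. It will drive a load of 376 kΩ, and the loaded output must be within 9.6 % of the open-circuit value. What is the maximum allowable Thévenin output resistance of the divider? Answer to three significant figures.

R_th ≤ 39.9 kΩ

Loading drop = R_th/(R_th + R_L) ≤ 0.0960, so R_th ≤ R_L · ε/(1−ε) = 376 kΩ × 0.0960/0.9040 = 39.9 kΩ.
(Any R1, R2 with R2/(R1+R2) = 0.206 and R1‖R2 ≤ 39.9 kΩ will meet the spec.)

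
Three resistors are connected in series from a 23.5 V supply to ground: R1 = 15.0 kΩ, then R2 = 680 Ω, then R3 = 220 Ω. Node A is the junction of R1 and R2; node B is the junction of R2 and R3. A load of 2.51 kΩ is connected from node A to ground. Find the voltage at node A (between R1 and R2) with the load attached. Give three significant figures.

V ≈ 0.994 V

Below node A the series string R2+R3 = 900.0 Ω sits in parallel with the 2510 Ω load: 662.5 Ω.
V_A = 23.5 × 662.5/(15000 + 662.5) = 0.994 V.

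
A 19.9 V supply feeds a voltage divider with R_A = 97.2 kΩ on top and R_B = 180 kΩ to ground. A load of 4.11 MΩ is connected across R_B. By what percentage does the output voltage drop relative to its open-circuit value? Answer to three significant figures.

1.51 %

The divider's output (Thévenin) resistance is R_A‖R_B = 63.12 kΩ.
Fractional drop under load = R_th/(R_th + R_L) = 63.12 / (63.12 + 4110) = 0.01512.
So the output falls by 1.51 %.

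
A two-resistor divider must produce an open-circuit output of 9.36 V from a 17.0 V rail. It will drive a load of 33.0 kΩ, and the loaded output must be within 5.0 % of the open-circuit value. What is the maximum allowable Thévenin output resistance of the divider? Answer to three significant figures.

Loading drop = R_th/(R_th + R_L) ≤ 0.0500, so R_th ≤ R_L · ε/(1−ε) = 33.0 kΩ × 0.0500/0.9500 = 1.74 kΩ.
(Any R1, R2 with R2/(R1+R2) = 0.551 and R1‖R2 ≤ 1.74 kΩ will meet the spec.)

R_th ≤ 1.74 kΩ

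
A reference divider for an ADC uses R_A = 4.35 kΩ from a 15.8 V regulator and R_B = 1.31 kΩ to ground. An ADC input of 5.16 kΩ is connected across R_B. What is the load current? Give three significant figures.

I_L ≈ 0.593 mA

R_B‖R_L = 1.045 kΩ; V_out = 15.8 × 1.045/5.395 = 3.060 V.
I_L = V_out / R_L = 3.060 / 5.16 kΩ = 0.593 mA.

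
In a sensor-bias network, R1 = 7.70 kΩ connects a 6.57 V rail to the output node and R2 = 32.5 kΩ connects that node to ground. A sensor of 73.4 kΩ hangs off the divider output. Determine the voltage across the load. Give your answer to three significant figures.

V_out ≈ 4.90 V

The load sits in parallel with R2: R2‖R_L = (32.5 × 73.4) / (32.5 + 73.4) = 22.53 kΩ.
V_out = 6.57 × 22.53 / (7.70 + 22.53) = 6.57 × 22.53/30.23 = 4.90 V.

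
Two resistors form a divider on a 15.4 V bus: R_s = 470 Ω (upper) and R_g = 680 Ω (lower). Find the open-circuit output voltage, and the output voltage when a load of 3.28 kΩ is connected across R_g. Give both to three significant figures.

Unloaded: 9.11 V; loaded: 8.39 V

Open-circuit: V = 15.4 × 680/(470 + 680) = 9.11 V.
With the load, R_g becomes R_g‖R_L = 563.2 Ω, so V = 15.4 × 563.2/1033 = 8.39 V.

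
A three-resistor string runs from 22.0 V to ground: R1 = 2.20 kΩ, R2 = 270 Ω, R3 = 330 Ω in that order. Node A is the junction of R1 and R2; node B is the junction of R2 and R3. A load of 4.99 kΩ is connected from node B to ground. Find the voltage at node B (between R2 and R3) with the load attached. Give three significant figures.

At node B, R3 is in parallel with the load: R3‖R_L = 309.5 Ω.
Below node A the resistance is R2 + (R3‖R_L) = 579.5 Ω, so V_A = 22.0 × 579.5/2780 = 4.587 V.
Then V_B = V_A × (R3‖R_L)/(R2 + R3‖R_L) = 4.587 × 309.5/579.5 = 2.45 V.

V ≈ 2.45 V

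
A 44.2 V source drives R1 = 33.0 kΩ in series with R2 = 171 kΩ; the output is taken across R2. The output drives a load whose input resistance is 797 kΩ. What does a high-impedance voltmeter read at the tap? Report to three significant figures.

V_out ≈ 35.8 V

The load sits in parallel with R2: R2‖R_L = (171 × 797) / (171 + 797) = 140.8 kΩ.
V_out = 44.2 × 140.8 / (33.0 + 140.8) = 44.2 × 140.8/173.8 = 35.8 V.
(Unloaded it would have been 37.1 V.)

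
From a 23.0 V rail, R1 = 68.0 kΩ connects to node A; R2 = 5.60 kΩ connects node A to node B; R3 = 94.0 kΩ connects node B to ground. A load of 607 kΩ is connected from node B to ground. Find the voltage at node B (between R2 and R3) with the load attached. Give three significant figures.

At node B, R3 is in parallel with the load: R3‖R_L = 81.40 kΩ.
Below node A the resistance is R2 + (R3‖R_L) = 87.00 kΩ, so V_A = 23.0 × 87.00/155.0 = 12.91 V.
Then V_B = V_A × (R3‖R_L)/(R2 + R3‖R_L) = 12.91 × 81.40/87.00 = 12.1 V.

V ≈ 12.1 V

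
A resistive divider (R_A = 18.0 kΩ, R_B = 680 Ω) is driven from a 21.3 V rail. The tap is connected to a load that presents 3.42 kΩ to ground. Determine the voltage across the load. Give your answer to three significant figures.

The load sits in parallel with R_B: R_B‖R_L = (680 × 3420) / (680 + 3420) = 567.2 Ω.
V_out = 21.3 × 567.2 / (18000 + 567.2) = 21.3 × 567.2/18570 = 0.651 V.
(Unloaded it would have been 0.775 V.)

V_out ≈ 0.651 V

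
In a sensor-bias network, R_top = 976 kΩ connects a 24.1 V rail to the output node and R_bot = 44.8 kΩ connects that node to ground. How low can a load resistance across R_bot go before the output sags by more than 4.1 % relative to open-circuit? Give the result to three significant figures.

R_L(min) ≈ 1.00 MΩ

Output resistance R_th = R_top‖R_bot = (976 × 44.8)/1021 = 42.83 kΩ.
The fractional drop is R_th/(R_th + R_L); requiring this ≤ 0.0410 gives R_L ≥ R_th(1/0.0410 − 1) = 42.83 × 23.39 = 1.00 MΩ.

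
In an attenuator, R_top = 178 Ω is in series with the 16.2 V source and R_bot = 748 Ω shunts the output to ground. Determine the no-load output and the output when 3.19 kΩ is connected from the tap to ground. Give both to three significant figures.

Open-circuit: V = 16.2 × 748/(178 + 748) = 13.1 V.
With the load, R_bot becomes R_bot‖R_L = 605.9 Ω, so V = 16.2 × 605.9/783.9 = 12.5 V.

Unloaded: 13.1 V; loaded: 12.5 V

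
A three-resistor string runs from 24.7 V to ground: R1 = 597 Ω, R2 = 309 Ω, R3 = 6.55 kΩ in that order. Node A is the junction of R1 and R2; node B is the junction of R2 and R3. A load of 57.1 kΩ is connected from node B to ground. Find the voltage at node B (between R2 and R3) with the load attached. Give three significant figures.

V ≈ 21.4 V

At node B, R3 is in parallel with the load: R3‖R_L = 5876 Ω.
Below node A the resistance is R2 + (R3‖R_L) = 6185 Ω, so V_A = 24.7 × 6185/6782 = 22.53 V.
Then V_B = V_A × (R3‖R_L)/(R2 + R3‖R_L) = 22.53 × 5876/6185 = 21.4 V.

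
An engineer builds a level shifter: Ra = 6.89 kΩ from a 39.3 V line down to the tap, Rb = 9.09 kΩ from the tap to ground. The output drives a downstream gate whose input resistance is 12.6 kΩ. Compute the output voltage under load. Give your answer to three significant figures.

V_out ≈ 17.1 V

The load sits in parallel with Rb: Rb‖R_L = (9.09 × 12.6) / (9.09 + 12.6) = 5.280 kΩ.
V_out = 39.3 × 5.280 / (6.89 + 5.280) = 39.3 × 5.280/12.17 = 17.1 V.
(Unloaded it would have been 22.4 V.)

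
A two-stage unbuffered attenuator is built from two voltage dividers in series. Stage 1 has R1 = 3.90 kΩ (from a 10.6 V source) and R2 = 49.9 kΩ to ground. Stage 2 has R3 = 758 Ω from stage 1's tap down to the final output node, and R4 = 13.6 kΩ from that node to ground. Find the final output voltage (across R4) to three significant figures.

Stage 2 presents R3+R4 = 14360 Ω as a load on stage 1's tap.
Stage 1's lower leg becomes R2‖(R3+R4) = 11150 Ω, so V_mid = 10.6 × 11150/15050 = 7.853 V.
Stage 2 is itself unloaded: V_out = V_mid × R4/(R3+R4) = 7.853 × 13600/14360 = 7.44 V.

V_out ≈ 7.44 V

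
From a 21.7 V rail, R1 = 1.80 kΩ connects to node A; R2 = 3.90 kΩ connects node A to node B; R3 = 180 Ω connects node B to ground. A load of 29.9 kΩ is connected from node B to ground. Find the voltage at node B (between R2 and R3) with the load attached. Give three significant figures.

V ≈ 0.660 V

At node B, R3 is in parallel with the load: R3‖R_L = 178.9 Ω.
Below node A the resistance is R2 + (R3‖R_L) = 4079 Ω, so V_A = 21.7 × 4079/5879 = 15.06 V.
Then V_B = V_A × (R3‖R_L)/(R2 + R3‖R_L) = 15.06 × 178.9/4079 = 0.660 V.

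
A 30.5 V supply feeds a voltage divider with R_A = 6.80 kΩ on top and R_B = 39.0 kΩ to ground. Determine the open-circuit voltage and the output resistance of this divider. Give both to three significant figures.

V_th = 26.0 V, R_th = 5.79 kΩ

V_th is the open-circuit tap voltage: 30.5 × 39.0/(6.80 + 39.0) = 26.0 V.
With the supply zeroed, R_A and R_B appear in parallel from the tap: R_th = R_A‖R_B = (6.80 × 39.0)/45.80 = 5.79 kΩ.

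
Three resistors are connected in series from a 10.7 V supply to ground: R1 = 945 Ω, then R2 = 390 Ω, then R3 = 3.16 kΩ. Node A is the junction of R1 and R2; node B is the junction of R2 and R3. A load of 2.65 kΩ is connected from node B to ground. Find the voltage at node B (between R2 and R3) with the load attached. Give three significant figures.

V ≈ 5.55 V

At node B, R3 is in parallel with the load: R3‖R_L = 1441 Ω.
Below node A the resistance is R2 + (R3‖R_L) = 1831 Ω, so V_A = 10.7 × 1831/2776 = 7.058 V.
Then V_B = V_A × (R3‖R_L)/(R2 + R3‖R_L) = 7.058 × 1441/1831 = 5.55 V.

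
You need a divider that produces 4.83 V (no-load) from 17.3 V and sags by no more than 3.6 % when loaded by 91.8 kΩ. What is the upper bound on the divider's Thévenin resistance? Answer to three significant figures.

R_th ≤ 3.43 kΩ

Loading drop = R_th/(R_th + R_L) ≤ 0.0360, so R_th ≤ R_L · ε/(1−ε) = 91.8 kΩ × 0.0360/0.9640 = 3.43 kΩ.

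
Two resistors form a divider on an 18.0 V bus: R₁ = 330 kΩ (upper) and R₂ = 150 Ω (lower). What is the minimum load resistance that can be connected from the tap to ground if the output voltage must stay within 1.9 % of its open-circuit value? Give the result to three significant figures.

R_L(min) ≈ 7.74 kΩ

Output resistance R_th = R₁‖R₂ = (330000 × 150)/330200 = 149.9 Ω.
The fractional drop is R_th/(R_th + R_L); requiring this ≤ 0.0190 gives R_L ≥ R_th(1/0.0190 − 1) = 149.9 × 51.63 = 7.74 kΩ.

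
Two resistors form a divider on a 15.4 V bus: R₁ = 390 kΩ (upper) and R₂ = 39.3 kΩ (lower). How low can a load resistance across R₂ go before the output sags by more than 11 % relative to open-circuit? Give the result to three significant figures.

R_L(min) ≈ 289 kΩ

Output resistance R_th = R₁‖R₂ = (390 × 39.3)/429.3 = 35.70 kΩ.
The fractional drop is R_th/(R_th + R_L); requiring this ≤ 0.110 gives R_L ≥ R_th(1/0.110 − 1) = 35.70 × 8.091 = 289 kΩ.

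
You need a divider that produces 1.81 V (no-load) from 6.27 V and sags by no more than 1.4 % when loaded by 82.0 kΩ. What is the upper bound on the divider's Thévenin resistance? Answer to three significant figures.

R_th ≤ 1.16 kΩ

Loading drop = R_th/(R_th + R_L) ≤ 0.0140, so R_th ≤ R_L · ε/(1−ε) = 82.0 kΩ × 0.0140/0.9860 = 1.16 kΩ.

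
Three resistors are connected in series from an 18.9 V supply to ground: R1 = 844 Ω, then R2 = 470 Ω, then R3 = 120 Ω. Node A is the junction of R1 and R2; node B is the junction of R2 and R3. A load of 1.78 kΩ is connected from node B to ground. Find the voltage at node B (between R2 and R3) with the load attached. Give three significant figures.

At node B, R3 is in parallel with the load: R3‖R_L = 112.4 Ω.
Below node A the resistance is R2 + (R3‖R_L) = 582.4 Ω, so V_A = 18.9 × 582.4/1426 = 7.717 V.
Then V_B = V_A × (R3‖R_L)/(R2 + R3‖R_L) = 7.717 × 112.4/582.4 = 1.49 V.

V ≈ 1.49 V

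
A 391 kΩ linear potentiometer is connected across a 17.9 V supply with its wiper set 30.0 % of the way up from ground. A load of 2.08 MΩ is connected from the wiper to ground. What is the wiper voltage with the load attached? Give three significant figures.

The wiper splits the pot into (1−α)R = 273.7 kΩ above and αR = 117.3 kΩ below.
Lower section ‖ load = 111.0 kΩ.
V_wiper = 17.9 × 111.0/(273.7 + 111.0) = 5.17 V.

V ≈ 5.17 V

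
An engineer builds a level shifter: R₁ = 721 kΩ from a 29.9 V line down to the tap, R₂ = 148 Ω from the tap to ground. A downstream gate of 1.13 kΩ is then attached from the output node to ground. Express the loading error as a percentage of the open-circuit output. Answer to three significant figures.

11.6 %

Unloaded V = 29.9 × 148/721100 = 0.0061363 V.
Loaded: R₂‖R_L = 130.9 Ω, giving V = 29.9 × 130.9/721100 = 0.0054258 V.
Drop = (0.0061363 − 0.0054258) / 0.0061363 = 11.6 %.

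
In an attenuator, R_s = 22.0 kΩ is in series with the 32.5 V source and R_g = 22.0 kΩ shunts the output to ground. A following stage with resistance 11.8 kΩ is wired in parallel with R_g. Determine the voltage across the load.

V_out ≈ 8.41 V

The load sits in parallel with R_g: R_g‖R_L = (22.0 × 11.8) / (22.0 + 11.8) = 7.680 kΩ.
V_out = 32.5 × 7.680 / (22.0 + 7.680) = 32.5 × 7.680/29.68 = 8.41 V.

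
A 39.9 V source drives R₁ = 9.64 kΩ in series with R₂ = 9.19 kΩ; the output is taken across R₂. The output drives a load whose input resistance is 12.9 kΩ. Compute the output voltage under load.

The load sits in parallel with R₂: R₂‖R_L = (9.19 × 12.9) / (9.19 + 12.9) = 5.367 kΩ.
V_out = 39.9 × 5.367 / (9.64 + 5.367) = 39.9 × 5.367/15.01 = 14.3 V.

V_out ≈ 14.3 V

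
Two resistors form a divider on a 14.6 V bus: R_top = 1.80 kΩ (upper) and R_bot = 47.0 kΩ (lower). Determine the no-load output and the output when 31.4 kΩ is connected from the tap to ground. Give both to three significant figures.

Unloaded: 14.1 V; loaded: 13.3 V

Open-circuit: V = 14.6 × 47.0/(1.80 + 47.0) = 14.1 V.
With the load, R_bot becomes R_bot‖R_L = 18.82 kΩ, so V = 14.6 × 18.82/20.62 = 13.3 V.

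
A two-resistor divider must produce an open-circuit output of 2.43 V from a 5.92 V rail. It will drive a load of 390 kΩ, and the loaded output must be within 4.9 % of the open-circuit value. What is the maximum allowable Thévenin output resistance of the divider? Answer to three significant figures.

Loading drop = R_th/(R_th + R_L) ≤ 0.0490, so R_th ≤ R_L · ε/(1−ε) = 390 kΩ × 0.0490/0.9510 = 20.1 kΩ.

R_th ≤ 20.1 kΩ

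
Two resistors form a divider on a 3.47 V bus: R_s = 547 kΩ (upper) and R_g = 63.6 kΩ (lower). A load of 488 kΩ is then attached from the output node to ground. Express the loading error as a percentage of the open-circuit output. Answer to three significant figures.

10.5 %

Unloaded V = 3.47 × 63.6/610.6 = 0.36143 V.
Loaded: R_g‖R_L = 56.27 kΩ, giving V = 3.47 × 56.27/603.3 = 0.32365 V.
Drop = (0.36143 − 0.32365) / 0.36143 = 10.5 %.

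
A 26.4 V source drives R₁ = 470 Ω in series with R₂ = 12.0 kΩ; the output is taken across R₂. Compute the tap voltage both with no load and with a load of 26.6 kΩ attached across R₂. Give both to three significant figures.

Open-circuit: V = 26.4 × 12000/(470 + 12000) = 25.4 V.
With the load, R₂ becomes R₂‖R_L = 8269 Ω, so V = 26.4 × 8269/8739 = 25.0 V.

Unloaded: 25.4 V; loaded: 25.0 V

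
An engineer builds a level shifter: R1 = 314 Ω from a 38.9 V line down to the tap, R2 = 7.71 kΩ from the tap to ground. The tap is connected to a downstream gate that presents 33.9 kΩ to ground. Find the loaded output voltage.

V_out ≈ 37.0 V

The load sits in parallel with R2: R2‖R_L = (7710 × 33900) / (7710 + 33900) = 6281 Ω.
V_out = 38.9 × 6281 / (314 + 6281) = 38.9 × 6281/6595 = 37.0 V.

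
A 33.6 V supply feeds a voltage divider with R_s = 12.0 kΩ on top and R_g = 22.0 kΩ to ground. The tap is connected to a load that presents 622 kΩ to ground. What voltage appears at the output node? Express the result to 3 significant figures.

V_out ≈ 21.5 V

The load sits in parallel with R_g: R_g‖R_L = (22.0 × 622) / (22.0 + 622) = 21.25 kΩ.
V_out = 33.6 × 21.25 / (12.0 + 21.25) = 33.6 × 21.25/33.25 = 21.5 V.
(Unloaded it would have been 21.7 V.)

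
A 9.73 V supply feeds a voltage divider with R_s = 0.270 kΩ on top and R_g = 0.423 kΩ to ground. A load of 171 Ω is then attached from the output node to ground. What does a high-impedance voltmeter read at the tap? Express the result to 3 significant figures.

The load sits in parallel with R_g: R_g‖R_L = (423 × 171) / (423 + 171) = 121.8 Ω.
V_out = 9.73 × 121.8 / (270 + 121.8) = 9.73 × 121.8/391.8 = 3.02 V.
(Unloaded it would have been 5.94 V.)

V_out ≈ 3.02 V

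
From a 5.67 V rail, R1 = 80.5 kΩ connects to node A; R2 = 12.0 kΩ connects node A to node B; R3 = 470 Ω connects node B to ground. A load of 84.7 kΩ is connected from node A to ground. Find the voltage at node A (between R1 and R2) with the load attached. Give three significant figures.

V ≈ 0.675 V

Below node A the series string R2+R3 = 12470 Ω sits in parallel with the 84700 Ω load: 10870 Ω.
V_A = 5.67 × 10870/(80500 + 10870) = 0.675 V.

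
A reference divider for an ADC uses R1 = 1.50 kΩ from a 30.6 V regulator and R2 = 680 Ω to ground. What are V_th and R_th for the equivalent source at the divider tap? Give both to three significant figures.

V_th = 9.54 V, R_th = 468 Ω

V_th is the open-circuit tap voltage: 30.6 × 680/(1500 + 680) = 9.54 V.
With the supply zeroed, R1 and R2 appear in parallel from the tap: R_th = R1‖R2 = (1500 × 680)/2180 = 468 Ω.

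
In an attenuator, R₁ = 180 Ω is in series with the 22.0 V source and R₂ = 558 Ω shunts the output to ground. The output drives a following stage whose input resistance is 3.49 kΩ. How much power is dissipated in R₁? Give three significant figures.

Total resistance from the source is R₁ + (R₂‖R_L) = 661.1 Ω, so I = 22.0/661.1 Ω = 33.28 mA.
P = I²·R₁ = (33.28 mA)² × 180 Ω = 199 mW.

P ≈ 199 mW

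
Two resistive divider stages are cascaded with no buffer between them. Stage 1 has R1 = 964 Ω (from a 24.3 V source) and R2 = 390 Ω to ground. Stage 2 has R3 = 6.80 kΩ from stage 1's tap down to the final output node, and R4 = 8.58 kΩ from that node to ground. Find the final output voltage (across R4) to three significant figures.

Stage 2 presents R3+R4 = 15380 Ω as a load on stage 1's tap.
Stage 1's lower leg becomes R2‖(R3+R4) = 380.4 Ω, so V_mid = 24.3 × 380.4/1344 = 6.875 V.
Stage 2 is itself unloaded: V_out = V_mid × R4/(R3+R4) = 6.875 × 8580/15380 = 3.84 V.

V_out ≈ 3.84 V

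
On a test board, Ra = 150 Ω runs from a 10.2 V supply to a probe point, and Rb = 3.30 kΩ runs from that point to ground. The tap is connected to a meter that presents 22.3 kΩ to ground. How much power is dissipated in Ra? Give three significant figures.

P ≈ 1.71 mW

Total resistance from the source is Ra + (Rb‖R_L) = 3025 Ω, so I = 10.2/3025 Ω = 3.372 mA.
P = I²·Ra = (3.372 mA)² × 150 Ω = 1.71 mW.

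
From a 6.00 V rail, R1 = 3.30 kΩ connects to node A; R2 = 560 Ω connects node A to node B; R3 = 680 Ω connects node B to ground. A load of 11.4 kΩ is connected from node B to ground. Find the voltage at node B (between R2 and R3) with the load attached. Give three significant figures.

At node B, R3 is in parallel with the load: R3‖R_L = 641.7 Ω.
Below node A the resistance is R2 + (R3‖R_L) = 1202 Ω, so V_A = 6.00 × 1202/4502 = 1.602 V.
Then V_B = V_A × (R3‖R_L)/(R2 + R3‖R_L) = 1.602 × 641.7/1202 = 0.855 V.

V ≈ 0.855 V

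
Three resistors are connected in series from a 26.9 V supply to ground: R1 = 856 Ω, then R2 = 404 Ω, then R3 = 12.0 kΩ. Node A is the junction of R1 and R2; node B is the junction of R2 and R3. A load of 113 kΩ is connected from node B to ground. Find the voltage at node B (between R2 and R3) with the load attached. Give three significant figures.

At node B, R3 is in parallel with the load: R3‖R_L = 10850 Ω.
Below node A the resistance is R2 + (R3‖R_L) = 11250 Ω, so V_A = 26.9 × 11250/12110 = 25.00 V.
Then V_B = V_A × (R3‖R_L)/(R2 + R3‖R_L) = 25.00 × 10850/11250 = 24.1 V.

V ≈ 24.1 V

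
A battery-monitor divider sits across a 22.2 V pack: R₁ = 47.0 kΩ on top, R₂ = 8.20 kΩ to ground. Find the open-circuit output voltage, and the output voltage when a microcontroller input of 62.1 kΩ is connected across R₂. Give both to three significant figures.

Unloaded: 3.30 V; loaded: 2.96 V

Open-circuit: V = 22.2 × 8.20/(47.0 + 8.20) = 3.30 V.
With the load, R₂ becomes R₂‖R_L = 7.244 kΩ, so V = 22.2 × 7.244/54.24 = 2.96 V.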